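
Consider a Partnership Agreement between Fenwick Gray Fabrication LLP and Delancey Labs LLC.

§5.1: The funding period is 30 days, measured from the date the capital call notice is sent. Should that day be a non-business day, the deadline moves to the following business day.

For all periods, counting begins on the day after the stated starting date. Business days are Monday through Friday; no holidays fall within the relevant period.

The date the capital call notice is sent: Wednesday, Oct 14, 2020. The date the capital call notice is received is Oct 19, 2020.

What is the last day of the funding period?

The last day of the funding period: 30 calendar days after Oct 14, 2020 is Nov 13, 2020. Nov 13, 2020 is a Friday, so no roll-forward applies.

Nov 13, 2020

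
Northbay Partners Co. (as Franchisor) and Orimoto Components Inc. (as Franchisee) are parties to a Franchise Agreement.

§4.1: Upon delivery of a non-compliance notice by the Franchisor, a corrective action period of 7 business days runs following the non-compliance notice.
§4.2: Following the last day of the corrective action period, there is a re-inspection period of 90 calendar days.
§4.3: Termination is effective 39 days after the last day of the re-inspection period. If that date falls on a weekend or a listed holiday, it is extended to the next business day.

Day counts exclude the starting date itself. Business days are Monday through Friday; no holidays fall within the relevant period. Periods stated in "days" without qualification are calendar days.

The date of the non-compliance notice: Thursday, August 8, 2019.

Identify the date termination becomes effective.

The last day of the corrective action period: 7 business days after Thursday, August 8, 2019, skipping weekends — Aug 9, Aug 12, Aug 13, Aug 14, Aug 15, Aug 16, Aug 19 — lands on Monday, August 19, 2019.
The last day of the re-inspection period: 90 calendar days after August 19, 2019 is November 17, 2019.
The date termination becomes effective: November 17, 2019 + 39 days = December 26, 2019. December 26, 2019 is a Thursday, so no roll-forward applies.

December 26, 2019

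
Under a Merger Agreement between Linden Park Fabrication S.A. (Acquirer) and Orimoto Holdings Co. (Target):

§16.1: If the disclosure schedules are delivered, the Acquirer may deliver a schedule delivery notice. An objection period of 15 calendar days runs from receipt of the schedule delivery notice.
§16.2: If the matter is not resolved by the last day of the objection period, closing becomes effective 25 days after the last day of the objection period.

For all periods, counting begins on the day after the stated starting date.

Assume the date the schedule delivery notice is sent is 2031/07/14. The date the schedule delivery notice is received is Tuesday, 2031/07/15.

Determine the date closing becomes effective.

2031/08/24

The last day of the objection period: 2031/07/15 + 15 days = 2031/07/30.
The date closing becomes effective: 2031/07/30 + 25 days = 2031/08/24.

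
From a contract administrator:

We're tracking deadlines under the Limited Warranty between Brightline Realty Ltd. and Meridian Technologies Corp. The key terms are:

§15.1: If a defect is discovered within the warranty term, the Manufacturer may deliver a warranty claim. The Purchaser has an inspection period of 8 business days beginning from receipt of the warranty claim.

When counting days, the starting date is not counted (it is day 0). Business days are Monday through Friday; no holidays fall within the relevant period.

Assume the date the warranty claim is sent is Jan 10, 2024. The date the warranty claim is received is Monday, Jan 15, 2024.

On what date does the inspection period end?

Jan 25, 2024

From Monday, Jan 15, 2024, 8 business days (Jan 16, Jan 17, Jan 18, Jan 19, Jan 22, Jan 23, Jan 24, Jan 25, skipping weekends) brings us to Thursday, Jan 25, 2024, which is the last day of the inspection period.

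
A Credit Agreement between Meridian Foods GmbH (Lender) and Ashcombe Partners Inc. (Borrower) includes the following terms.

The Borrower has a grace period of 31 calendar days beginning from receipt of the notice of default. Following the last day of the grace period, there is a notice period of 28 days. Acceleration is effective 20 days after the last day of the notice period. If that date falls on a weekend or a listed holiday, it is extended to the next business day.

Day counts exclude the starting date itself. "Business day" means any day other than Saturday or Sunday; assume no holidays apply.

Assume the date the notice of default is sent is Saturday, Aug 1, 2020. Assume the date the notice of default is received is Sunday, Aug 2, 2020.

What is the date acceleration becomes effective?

The last day of the grace period: Aug 2, 2020 + 31 days = Sep 2, 2020.
The last day of the notice period: 28 calendar days after Sep 2, 2020 is Sep 30, 2020.
The date acceleration becomes effective: Sep 30, 2020 + 20 days = Oct 20, 2020. Oct 20, 2020 is a Tuesday, so no roll-forward applies.

Oct 20, 2020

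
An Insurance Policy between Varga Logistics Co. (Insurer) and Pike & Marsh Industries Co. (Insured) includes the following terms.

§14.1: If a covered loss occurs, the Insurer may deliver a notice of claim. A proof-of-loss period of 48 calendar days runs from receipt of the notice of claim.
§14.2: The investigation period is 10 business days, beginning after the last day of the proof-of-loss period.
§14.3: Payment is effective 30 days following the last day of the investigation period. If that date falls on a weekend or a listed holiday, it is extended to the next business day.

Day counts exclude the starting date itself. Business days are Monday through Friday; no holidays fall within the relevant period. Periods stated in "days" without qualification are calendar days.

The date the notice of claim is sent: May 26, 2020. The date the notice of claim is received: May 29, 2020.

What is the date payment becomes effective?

The last day of the proof-of-loss period: May 29, 2020 + 48 days = Jul 16, 2020.
The last day of the investigation period: counting 10 business days from Thursday, Jul 16, 2020 (Jul 17, Jul 20, Jul 21, Jul 22, Jul 23, Jul 24, Jul 27, Jul 28, Jul 29, Jul 30, skipping weekends) reaches Thursday, Jul 30, 2020.
The date payment becomes effective: Jul 30, 2020 + 30 days = Aug 29, 2020. That falls on a Saturday, so it rolls to the next business day, Monday, Aug 31, 2020.

Aug 31, 2020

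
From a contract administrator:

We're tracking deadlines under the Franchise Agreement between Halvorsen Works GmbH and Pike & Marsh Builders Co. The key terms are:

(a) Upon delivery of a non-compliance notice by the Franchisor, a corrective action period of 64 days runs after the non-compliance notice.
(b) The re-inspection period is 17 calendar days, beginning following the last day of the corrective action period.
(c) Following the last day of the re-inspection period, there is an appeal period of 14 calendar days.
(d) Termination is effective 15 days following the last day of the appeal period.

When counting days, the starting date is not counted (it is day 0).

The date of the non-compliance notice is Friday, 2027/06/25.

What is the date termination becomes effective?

2027/10/13

Adding 64 calendar days to 2027/06/25 gives 2027/08/28, which is the last day of the corrective action period.
The last day of the re-inspection period: 2027/08/28 + 17 days = 2027/09/14.
Adding 14 calendar days to 2027/09/14 gives 2027/09/28, which is the last day of the appeal period.
The date termination becomes effective: 2027/09/28 + 15 days = 2027/10/13.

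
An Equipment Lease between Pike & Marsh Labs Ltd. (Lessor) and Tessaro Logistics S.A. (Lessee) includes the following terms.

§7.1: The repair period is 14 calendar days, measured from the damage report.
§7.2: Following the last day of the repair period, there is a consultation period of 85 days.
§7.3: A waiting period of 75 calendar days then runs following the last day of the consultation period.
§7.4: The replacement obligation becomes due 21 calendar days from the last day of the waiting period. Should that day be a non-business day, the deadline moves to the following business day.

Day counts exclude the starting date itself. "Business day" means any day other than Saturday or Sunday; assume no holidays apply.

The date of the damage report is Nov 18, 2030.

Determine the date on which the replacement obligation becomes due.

The last day of the repair period: 14 calendar days after Nov 18, 2030 is Dec 2, 2030.
Adding 85 calendar days to Dec 2, 2030 gives Feb 25, 2031, which is the last day of the consultation period.
The last day of the waiting period: Feb 25, 2031 + 75 days = May 11, 2031.
Adding 21 calendar days to May 11, 2031 gives Jun 1, 2031, which is the date on which the replacement obligation becomes due. That falls on a Sunday, so it rolls to the next business day, Monday, Jun 2, 2031.

Jun 2, 2031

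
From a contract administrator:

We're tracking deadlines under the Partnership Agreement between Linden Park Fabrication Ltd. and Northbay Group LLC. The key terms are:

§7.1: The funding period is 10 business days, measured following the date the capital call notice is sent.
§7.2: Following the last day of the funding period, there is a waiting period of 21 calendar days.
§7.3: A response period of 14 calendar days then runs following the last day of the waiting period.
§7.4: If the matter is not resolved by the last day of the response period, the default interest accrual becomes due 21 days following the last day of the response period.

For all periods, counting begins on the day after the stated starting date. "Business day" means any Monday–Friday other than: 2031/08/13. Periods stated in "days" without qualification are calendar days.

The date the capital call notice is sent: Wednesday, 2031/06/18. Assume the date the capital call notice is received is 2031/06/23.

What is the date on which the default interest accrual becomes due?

2031/08/27

The last day of the funding period: 10 business days after Wednesday, 2031/06/18, skipping weekends — Jun 19, Jun 20, Jun 23, Jun 24, Jun 25, Jun 26, Jun 27, Jun 30, Jul 1, Jul 2 — lands on Wednesday, 2031/07/02.
The last day of the waiting period: 21 calendar days after 2031/07/02 is 2031/07/23.
The last day of the response period: 2031/07/23 + 14 days = 2031/08/06.
The date on which the default interest accrual becomes due: 21 calendar days after 2031/08/06 is 2031/08/27.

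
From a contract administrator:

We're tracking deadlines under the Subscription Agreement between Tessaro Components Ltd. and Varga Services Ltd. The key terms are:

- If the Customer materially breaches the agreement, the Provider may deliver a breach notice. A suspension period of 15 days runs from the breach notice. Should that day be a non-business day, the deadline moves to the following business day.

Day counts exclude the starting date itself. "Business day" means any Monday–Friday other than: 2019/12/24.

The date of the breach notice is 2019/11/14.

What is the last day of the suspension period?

2019/11/29

Adding 15 calendar days to 2019/11/14 gives 2019/11/29, which is the last day of the suspension period. 2019/11/29 is a Friday and is not a listed holiday, so no roll-forward applies.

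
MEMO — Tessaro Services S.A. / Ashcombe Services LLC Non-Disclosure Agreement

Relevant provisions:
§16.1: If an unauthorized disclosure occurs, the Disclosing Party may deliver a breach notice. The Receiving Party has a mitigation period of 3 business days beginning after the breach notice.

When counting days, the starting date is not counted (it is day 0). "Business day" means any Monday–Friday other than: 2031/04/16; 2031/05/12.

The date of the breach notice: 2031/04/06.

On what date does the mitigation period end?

2031/04/09

The last day of the mitigation period: 3 business days after Sunday, 2031/04/06, skipping weekends — Apr 7, Apr 8, Apr 9 — lands on Wednesday, 2031/04/09.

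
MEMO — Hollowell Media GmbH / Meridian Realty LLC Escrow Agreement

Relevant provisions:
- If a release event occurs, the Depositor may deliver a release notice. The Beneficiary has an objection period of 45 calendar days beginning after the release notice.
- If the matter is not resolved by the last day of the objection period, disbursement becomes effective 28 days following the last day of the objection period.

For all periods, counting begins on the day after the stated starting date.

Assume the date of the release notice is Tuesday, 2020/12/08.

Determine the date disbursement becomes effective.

2021/02/19

The last day of the objection period: 2020/12/08 + 45 days = 2021/01/22.
The date disbursement becomes effective: 28 calendar days after 2021/01/22 is 2021/02/19.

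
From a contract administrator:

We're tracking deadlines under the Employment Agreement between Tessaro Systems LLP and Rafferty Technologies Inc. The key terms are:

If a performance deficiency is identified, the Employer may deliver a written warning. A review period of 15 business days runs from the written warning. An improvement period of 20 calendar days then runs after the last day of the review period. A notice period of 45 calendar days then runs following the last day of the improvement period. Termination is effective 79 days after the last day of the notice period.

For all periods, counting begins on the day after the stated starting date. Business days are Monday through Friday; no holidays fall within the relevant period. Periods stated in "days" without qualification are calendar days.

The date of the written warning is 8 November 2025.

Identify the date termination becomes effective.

From Saturday, 8 November 2025, 15 business days (Nov 10, Nov 11, Nov 12, Nov 13, …, Nov 26, Nov 27, Nov 28, skipping weekends) brings us to Friday, 28 November 2025, which is the last day of the review period.
The last day of the improvement period: 28 November 2025 + 20 days = 18 December 2025.
Adding 45 calendar days to 18 December 2025 gives 1 February 2026, which is the last day of the notice period.
Adding 79 calendar days to 1 February 2026 gives 21 April 2026, which is the date termination becomes effective.

21 April 2026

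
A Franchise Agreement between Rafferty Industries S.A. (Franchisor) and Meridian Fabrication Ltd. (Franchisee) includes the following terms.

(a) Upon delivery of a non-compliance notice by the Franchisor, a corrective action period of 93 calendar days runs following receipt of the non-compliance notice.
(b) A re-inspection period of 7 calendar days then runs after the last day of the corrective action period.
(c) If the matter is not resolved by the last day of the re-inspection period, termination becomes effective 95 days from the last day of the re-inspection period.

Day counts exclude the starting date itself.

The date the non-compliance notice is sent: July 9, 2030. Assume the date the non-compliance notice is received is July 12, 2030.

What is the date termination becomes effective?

January 23, 2031

The last day of the corrective action period: July 12, 2030 + 93 days = October 13, 2030.
The last day of the re-inspection period: October 13, 2030 + 7 days = October 20, 2030.
Adding 95 calendar days to October 20, 2030 gives January 23, 2031, which is the date termination becomes effective.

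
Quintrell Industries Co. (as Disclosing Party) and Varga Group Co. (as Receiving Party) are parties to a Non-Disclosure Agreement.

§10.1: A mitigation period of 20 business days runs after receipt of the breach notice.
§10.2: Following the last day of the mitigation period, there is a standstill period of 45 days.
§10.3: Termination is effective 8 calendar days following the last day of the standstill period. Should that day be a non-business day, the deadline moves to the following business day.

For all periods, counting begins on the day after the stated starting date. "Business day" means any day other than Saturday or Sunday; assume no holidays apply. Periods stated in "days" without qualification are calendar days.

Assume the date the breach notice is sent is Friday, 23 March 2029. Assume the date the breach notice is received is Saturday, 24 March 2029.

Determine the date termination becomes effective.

12 June 2029

The last day of the mitigation period: counting 20 business days from Saturday, 24 March 2029 (Mar 26, Mar 27, Mar 28, Mar 29, …, Apr 18, Apr 19, Apr 20, skipping weekends) reaches Friday, 20 April 2029.
Adding 45 calendar days to 20 April 2029 gives 4 June 2029, which is the last day of the standstill period.
Adding 8 calendar days to 4 June 2029 gives 12 June 2029, which is the date termination becomes effective. 12 June 2029 is a Tuesday, so no roll-forward applies.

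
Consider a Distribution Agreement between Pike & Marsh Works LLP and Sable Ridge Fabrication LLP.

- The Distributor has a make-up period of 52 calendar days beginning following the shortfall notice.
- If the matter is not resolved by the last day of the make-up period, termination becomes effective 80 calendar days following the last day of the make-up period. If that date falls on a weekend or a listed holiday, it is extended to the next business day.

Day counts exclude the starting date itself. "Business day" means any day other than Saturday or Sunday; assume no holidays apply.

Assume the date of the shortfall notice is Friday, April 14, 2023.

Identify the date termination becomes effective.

The last day of the make-up period: 52 calendar days after April 14, 2023 is June 5, 2023.
Adding 80 calendar days to June 5, 2023 gives August 24, 2023, which is the date termination becomes effective. August 24, 2023 is a Thursday, so no roll-forward applies.

August 24, 2023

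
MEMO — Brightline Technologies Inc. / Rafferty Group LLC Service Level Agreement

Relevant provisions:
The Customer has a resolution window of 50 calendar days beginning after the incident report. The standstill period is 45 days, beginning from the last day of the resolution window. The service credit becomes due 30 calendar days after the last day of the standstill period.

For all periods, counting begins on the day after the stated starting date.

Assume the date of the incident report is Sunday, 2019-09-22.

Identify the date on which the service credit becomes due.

2020-01-25

The last day of the resolution window: 50 calendar days after 2019-09-22 is 2019-11-11.
The last day of the standstill period: 2019-11-11 + 45 days = 2019-12-26.
The date on which the service credit becomes due: 2019-12-26 + 30 days = 2020-01-25.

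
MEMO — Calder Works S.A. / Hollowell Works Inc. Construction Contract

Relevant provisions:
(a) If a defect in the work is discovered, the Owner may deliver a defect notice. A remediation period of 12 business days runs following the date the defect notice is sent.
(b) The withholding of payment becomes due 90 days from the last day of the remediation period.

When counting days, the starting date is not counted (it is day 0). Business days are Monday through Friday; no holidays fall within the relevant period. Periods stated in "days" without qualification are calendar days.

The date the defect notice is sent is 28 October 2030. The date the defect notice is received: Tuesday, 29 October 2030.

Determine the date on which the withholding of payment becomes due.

From Monday, 28 October 2030, 12 business days (Oct 29, Oct 30, Oct 31, Nov 1, …, Nov 11, Nov 12, Nov 13, skipping weekends) brings us to Wednesday, 13 November 2030, which is the last day of the remediation period.
Adding 90 calendar days to 13 November 2030 gives 11 February 2031, which is the date on which the withholding of payment becomes due.

11 February 2031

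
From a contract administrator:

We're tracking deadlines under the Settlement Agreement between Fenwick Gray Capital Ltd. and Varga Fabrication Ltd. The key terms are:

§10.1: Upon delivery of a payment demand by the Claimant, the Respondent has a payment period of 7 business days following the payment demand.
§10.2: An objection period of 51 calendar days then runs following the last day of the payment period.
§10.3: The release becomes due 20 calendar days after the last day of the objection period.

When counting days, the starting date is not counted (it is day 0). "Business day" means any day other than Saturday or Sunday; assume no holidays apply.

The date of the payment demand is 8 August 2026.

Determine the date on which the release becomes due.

28 October 2026

The last day of the payment period: counting 7 business days from Saturday, 8 August 2026 (Aug 10, Aug 11, Aug 12, Aug 13, Aug 14, Aug 17, Aug 18, skipping weekends) reaches Tuesday, 18 August 2026.
The last day of the objection period: 51 calendar days after 18 August 2026 is 8 October 2026.
Adding 20 calendar days to 8 October 2026 gives 28 October 2026, which is the date on which the release becomes due.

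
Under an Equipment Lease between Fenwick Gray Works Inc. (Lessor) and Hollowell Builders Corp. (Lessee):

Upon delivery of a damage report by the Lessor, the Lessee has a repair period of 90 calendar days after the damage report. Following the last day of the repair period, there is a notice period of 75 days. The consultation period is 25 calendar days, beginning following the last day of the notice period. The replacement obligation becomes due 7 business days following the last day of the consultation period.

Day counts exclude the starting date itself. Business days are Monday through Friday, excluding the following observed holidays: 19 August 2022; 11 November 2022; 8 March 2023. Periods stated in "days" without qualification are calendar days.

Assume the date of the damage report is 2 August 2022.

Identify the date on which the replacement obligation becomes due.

17 February 2023

The last day of the repair period: 90 calendar days after 2 August 2022 is 31 October 2022.
Adding 75 calendar days to 31 October 2022 gives 14 January 2023, which is the last day of the notice period.
The last day of the consultation period: 14 January 2023 + 25 days = 8 February 2023.
The date on which the replacement obligation becomes due: counting 7 business days from Wednesday, 8 February 2023 (Feb 9, Feb 10, Feb 13, Feb 14, Feb 15, Feb 16, Feb 17, skipping weekends) reaches Friday, 17 February 2023.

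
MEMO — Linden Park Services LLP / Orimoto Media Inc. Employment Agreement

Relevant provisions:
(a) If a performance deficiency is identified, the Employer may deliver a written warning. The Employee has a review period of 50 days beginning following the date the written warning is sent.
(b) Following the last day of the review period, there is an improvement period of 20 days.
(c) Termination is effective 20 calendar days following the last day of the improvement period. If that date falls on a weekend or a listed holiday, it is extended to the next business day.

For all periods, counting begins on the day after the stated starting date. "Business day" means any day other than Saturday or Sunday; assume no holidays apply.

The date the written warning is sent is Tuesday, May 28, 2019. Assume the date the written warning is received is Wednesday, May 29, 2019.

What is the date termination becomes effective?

Aug 26, 2019

The last day of the review period: 50 calendar days after May 28, 2019 is Jul 17, 2019.
Adding 20 calendar days to Jul 17, 2019 gives Aug 6, 2019, which is the last day of the improvement period.
The date termination becomes effective: 20 calendar days after Aug 6, 2019 is Aug 26, 2019. Aug 26, 2019 is a Monday, so no roll-forward applies.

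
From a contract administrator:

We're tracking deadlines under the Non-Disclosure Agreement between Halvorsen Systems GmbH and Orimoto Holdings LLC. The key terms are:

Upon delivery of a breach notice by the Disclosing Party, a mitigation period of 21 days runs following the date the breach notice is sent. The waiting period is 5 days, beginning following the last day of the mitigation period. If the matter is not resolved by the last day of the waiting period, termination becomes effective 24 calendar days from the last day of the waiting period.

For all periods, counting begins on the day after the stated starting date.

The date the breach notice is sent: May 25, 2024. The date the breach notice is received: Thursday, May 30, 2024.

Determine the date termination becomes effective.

The last day of the mitigation period: May 25, 2024 + 21 days = Jun 15, 2024.
The last day of the waiting period: 5 calendar days after Jun 15, 2024 is Jun 20, 2024.
Adding 24 calendar days to Jun 20, 2024 gives Jul 14, 2024, which is the date termination becomes effective.

Jul 14, 2024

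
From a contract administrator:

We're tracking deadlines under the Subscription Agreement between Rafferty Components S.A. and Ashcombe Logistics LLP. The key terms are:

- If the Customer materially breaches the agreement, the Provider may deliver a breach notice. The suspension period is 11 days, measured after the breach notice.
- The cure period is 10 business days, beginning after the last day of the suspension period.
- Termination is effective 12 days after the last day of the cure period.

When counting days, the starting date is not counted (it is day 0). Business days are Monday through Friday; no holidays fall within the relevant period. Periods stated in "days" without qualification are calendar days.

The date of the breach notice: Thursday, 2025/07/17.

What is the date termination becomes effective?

2025/08/23

The last day of the suspension period: 2025/07/17 + 11 days = 2025/07/28.
The last day of the cure period: 10 business days after Monday, 2025/07/28, skipping weekends — Jul 29, Jul 30, Jul 31, Aug 1, Aug 4, Aug 5, Aug 6, Aug 7, Aug 8, Aug 11 — lands on Monday, 2025/08/11.
The date termination becomes effective: 2025/08/11 + 12 days = 2025/08/23.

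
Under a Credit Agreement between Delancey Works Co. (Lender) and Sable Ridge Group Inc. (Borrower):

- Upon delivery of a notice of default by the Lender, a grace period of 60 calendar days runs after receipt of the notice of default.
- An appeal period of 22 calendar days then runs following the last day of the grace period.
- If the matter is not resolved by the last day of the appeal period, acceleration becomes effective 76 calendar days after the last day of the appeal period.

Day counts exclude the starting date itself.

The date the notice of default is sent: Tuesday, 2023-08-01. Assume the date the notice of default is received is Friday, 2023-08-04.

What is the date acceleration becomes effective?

2024-01-09

The last day of the grace period: 60 calendar days after 2023-08-04 is 2023-10-03.
Adding 22 calendar days to 2023-10-03 gives 2023-10-25, which is the last day of the appeal period.
Adding 76 calendar days to 2023-10-25 gives 2024-01-09, which is the date acceleration becomes effective.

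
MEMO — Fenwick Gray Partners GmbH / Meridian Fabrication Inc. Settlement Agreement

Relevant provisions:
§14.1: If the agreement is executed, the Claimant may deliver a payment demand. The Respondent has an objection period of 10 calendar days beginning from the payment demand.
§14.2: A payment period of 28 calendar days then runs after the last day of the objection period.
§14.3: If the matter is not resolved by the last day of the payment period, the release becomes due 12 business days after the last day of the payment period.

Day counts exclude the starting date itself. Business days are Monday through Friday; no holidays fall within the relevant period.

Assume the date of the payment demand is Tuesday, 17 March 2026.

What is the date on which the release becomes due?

The last day of the objection period: 17 March 2026 + 10 days = 27 March 2026.
The last day of the payment period: 28 calendar days after 27 March 2026 is 24 April 2026.
The date on which the release becomes due: counting 12 business days from Friday, 24 April 2026 (Apr 27, Apr 28, Apr 29, Apr 30, …, May 8, May 11, May 12, skipping weekends) reaches Tuesday, 12 May 2026.

12 May 2026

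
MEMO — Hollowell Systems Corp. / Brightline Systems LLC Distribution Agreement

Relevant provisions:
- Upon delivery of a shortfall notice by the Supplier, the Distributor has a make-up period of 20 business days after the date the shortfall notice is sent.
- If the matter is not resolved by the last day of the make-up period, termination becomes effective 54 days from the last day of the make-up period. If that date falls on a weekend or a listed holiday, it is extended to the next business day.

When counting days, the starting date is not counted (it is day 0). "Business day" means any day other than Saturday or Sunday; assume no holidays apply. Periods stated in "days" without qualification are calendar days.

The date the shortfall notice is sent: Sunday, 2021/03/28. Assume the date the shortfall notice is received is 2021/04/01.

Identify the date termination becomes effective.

The last day of the make-up period: 20 business days after Sunday, 2021/03/28, skipping weekends — Mar 29, Mar 30, Mar 31, Apr 1, …, Apr 21, Apr 22, Apr 23 — lands on Friday, 2021/04/23.
The date termination becomes effective: 2021/04/23 + 54 days = 2021/06/16. 2021/06/16 is a Wednesday, so no roll-forward applies.

2021/06/16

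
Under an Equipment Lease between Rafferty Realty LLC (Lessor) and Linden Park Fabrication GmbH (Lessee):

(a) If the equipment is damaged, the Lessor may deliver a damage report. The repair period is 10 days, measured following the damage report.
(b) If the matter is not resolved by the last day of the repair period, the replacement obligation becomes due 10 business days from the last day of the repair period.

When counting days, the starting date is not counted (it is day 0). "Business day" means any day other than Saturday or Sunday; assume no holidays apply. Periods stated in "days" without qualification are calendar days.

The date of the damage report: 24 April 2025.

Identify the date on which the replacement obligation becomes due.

The last day of the repair period: 10 calendar days after 24 April 2025 is 4 May 2025.
The date on which the replacement obligation becomes due: 10 business days after Sunday, 4 May 2025, skipping weekends — May 5, May 6, May 7, May 8, May 9, May 12, May 13, May 14, May 15, May 16 — lands on Friday, 16 May 2025.

16 May 2025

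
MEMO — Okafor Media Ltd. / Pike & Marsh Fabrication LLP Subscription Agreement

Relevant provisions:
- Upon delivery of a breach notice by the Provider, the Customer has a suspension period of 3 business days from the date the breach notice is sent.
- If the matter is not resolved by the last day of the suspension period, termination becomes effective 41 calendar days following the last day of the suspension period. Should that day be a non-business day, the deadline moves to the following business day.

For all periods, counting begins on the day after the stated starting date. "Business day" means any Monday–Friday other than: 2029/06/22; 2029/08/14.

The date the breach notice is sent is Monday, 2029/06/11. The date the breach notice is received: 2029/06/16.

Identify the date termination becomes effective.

From Monday, 2029/06/11, 3 business days (Jun 12, Jun 13, Jun 14, skipping weekends) brings us to Thursday, 2029/06/14, which is the last day of the suspension period.
Adding 41 calendar days to 2029/06/14 gives 2029/07/25, which is the date termination becomes effective. 2029/07/25 is a Wednesday and is not a listed holiday, so no roll-forward applies.

2029/07/25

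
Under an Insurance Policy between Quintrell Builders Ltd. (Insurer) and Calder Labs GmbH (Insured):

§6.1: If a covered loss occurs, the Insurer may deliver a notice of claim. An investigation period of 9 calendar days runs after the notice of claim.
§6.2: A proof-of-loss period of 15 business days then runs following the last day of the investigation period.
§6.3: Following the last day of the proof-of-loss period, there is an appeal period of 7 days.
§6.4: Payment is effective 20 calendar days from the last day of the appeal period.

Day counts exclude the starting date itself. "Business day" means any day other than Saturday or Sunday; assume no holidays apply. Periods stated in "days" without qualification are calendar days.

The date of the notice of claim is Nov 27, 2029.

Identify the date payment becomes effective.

Jan 23, 2030

The last day of the investigation period: 9 calendar days after Nov 27, 2029 is Dec 6, 2029.
The last day of the proof-of-loss period: 15 business days after Thursday, Dec 6, 2029, skipping weekends — Dec 7, Dec 10, Dec 11, Dec 12, …, Dec 25, Dec 26, Dec 27 — lands on Thursday, Dec 27, 2029.
The last day of the appeal period: Dec 27, 2029 + 7 days = Jan 3, 2030.
Adding 20 calendar days to Jan 3, 2030 gives Jan 23, 2030, which is the date payment becomes effective.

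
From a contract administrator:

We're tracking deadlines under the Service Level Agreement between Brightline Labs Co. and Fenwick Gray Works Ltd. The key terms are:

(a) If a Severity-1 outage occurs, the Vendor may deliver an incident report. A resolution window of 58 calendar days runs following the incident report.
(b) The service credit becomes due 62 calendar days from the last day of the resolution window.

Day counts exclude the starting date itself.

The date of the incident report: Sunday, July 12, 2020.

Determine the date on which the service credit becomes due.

November 9, 2020

The last day of the resolution window: 58 calendar days after July 12, 2020 is September 8, 2020.
The date on which the service credit becomes due: September 8, 2020 + 62 days = November 9, 2020.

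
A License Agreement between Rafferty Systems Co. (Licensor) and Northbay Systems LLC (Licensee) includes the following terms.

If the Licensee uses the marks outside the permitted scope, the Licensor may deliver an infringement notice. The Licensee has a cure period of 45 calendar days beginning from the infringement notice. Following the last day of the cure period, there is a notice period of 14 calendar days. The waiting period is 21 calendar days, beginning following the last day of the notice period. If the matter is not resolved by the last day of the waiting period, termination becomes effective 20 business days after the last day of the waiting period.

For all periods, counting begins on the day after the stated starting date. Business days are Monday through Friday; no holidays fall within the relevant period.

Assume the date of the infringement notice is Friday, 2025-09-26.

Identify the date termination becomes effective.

2026-01-12

The last day of the cure period: 2025-09-26 + 45 days = 2025-11-10.
Adding 14 calendar days to 2025-11-10 gives 2025-11-24, which is the last day of the notice period.
The last day of the waiting period: 21 calendar days after 2025-11-24 is 2025-12-15.
The date termination becomes effective: counting 20 business days from Monday, 2025-12-15 (Dec 16, Dec 17, Dec 18, Dec 19, …, Jan 8, Jan 9, Jan 12, skipping weekends) reaches Monday, 2026-01-12.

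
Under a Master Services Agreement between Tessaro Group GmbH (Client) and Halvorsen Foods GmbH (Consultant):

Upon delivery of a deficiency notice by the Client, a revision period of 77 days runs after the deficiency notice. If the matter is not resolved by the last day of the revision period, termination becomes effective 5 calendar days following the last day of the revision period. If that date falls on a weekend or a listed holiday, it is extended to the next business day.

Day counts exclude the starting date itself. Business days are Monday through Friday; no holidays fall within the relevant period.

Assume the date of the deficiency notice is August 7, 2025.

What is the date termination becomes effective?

October 28, 2025

The last day of the revision period: August 7, 2025 + 77 days = October 23, 2025.
Adding 5 calendar days to October 23, 2025 gives October 28, 2025, which is the date termination becomes effective. October 28, 2025 is a Tuesday, so no roll-forward applies.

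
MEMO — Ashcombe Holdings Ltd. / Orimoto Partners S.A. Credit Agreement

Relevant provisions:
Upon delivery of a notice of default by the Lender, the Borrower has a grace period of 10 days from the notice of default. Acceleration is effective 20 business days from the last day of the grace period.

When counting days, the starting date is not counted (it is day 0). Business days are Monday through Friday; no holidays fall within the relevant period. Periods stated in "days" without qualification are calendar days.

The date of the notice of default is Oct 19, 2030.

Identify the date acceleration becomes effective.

The last day of the grace period: 10 calendar days after Oct 19, 2030 is Oct 29, 2030.
From Tuesday, Oct 29, 2030, 20 business days (Oct 30, Oct 31, Nov 1, Nov 4, …, Nov 22, Nov 25, Nov 26, skipping weekends) brings us to Tuesday, Nov 26, 2030, which is the date acceleration becomes effective.

Nov 26, 2030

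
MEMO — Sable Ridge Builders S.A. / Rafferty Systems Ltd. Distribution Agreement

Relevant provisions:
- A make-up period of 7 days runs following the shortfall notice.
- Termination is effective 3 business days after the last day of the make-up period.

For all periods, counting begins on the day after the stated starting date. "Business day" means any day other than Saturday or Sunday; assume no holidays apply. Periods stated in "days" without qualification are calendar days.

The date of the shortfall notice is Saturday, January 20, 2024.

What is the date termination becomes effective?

January 31, 2024

The last day of the make-up period: 7 calendar days after January 20, 2024 is January 27, 2024.
The date termination becomes effective: 3 business days after Saturday, January 27, 2024, skipping weekends — Jan 29, Jan 30, Jan 31 — lands on Wednesday, January 31, 2024.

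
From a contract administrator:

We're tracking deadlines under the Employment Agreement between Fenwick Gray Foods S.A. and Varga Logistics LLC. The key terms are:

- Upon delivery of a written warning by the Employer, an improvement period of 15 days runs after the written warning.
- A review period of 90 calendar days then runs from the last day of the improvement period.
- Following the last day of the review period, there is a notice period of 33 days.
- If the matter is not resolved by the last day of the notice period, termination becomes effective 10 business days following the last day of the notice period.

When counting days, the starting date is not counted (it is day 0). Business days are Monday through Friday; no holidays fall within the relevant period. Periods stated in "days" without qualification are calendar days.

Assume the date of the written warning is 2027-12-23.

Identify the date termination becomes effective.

The last day of the improvement period: 2027-12-23 + 15 days = 2028-01-07.
Adding 90 calendar days to 2028-01-07 gives 2028-04-06, which is the last day of the review period.
The last day of the notice period: 33 calendar days after 2028-04-06 is 2028-05-09.
The date termination becomes effective: counting 10 business days from Tuesday, 2028-05-09 (May 10, May 11, May 12, May 15, May 16, May 17, May 18, May 19, May 22, May 23, skipping weekends) reaches Tuesday, 2028-05-23.

2028-05-23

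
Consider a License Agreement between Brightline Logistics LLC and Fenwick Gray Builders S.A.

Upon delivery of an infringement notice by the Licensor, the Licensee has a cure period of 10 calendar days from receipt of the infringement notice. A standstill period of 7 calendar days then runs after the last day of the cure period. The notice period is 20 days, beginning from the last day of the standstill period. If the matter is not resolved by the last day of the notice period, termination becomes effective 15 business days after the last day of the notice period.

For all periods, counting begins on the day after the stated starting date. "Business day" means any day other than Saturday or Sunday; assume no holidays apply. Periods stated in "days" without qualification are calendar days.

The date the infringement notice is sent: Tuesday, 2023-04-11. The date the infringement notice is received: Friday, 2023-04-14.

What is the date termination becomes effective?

The last day of the cure period: 10 calendar days after 2023-04-14 is 2023-04-24.
Adding 7 calendar days to 2023-04-24 gives 2023-05-01, which is the last day of the standstill period.
The last day of the notice period: 2023-05-01 + 20 days = 2023-05-21.
From Sunday, 2023-05-21, 15 business days (May 22, May 23, May 24, May 25, …, Jun 7, Jun 8, Jun 9, skipping weekends) brings us to Friday, 2023-06-09, which is the date termination becomes effective.

2023-06-09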